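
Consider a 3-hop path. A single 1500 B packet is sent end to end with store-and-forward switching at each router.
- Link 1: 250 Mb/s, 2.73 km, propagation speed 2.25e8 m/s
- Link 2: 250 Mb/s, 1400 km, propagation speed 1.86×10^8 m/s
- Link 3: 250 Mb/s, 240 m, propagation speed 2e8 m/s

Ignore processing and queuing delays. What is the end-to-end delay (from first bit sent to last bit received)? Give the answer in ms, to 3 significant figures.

L = 1500 × 8 = 12000 bits.
Transmission delay per hop = L/R = 12000/250000000 = 0.048 ms; 3 hops → 0.144 ms.
Propagation delays (d/s per hop): 0.0121333, 7.52688, 0.0012 ms; sum = 7.54022 ms.
End-to-end = 7.68 ms.

7.68 ms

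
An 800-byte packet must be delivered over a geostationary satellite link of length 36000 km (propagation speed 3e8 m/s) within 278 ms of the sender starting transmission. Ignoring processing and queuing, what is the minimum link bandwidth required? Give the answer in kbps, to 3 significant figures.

40.5 kbps

L = 6400 bits.
Propagation delay = 36000000 / 300000000 = 120 ms.
Transmission budget = 278 − 120 = 158 ms.
R ≥ L / t_tx = 6400 bits / 0.158 s = 40.5 kbps.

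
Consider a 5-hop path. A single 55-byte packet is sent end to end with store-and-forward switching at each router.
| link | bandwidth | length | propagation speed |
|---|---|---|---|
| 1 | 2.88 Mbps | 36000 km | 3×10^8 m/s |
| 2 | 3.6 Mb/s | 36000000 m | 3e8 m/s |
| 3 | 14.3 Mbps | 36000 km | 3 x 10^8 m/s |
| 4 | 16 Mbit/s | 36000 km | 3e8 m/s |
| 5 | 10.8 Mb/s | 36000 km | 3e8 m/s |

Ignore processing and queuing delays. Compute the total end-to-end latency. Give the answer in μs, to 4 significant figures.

L = 55 × 8 = 440 bits.
Transmission delays (L/R per hop): 152.778, 122.222, 30.7692, 27.5, 40.7407 μs; sum = 374.01 μs.
Propagation delays (d/s per hop): 120000, 120000, 120000, 120000, 120000 μs; sum = 600000 μs.
End-to-end = 600400 μs.

600400 μs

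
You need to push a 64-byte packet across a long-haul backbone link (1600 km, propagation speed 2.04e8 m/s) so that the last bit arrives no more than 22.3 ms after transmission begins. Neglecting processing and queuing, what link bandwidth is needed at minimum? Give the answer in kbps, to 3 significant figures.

L = 512 bits.
Propagation delay = 1600000 / 204000000 = 7.84314 ms.
Transmission budget = 22.3 − 7.84314 = 14.4569 ms.
R ≥ L / t_tx = 512 bits / 0.0144569 s = 35.4 kbps.

35.4 kbps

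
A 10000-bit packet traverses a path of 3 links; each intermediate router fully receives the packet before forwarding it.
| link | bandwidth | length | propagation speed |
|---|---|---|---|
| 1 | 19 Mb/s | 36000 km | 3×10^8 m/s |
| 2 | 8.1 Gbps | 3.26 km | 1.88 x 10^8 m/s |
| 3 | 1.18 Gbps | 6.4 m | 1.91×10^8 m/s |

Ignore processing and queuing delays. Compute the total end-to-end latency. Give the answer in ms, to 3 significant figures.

Transmission delays (L/R per hop): 0.526316, 0.00123457, 0.00847458 ms; sum = 0.536025 ms.
Propagation delays (d/s per hop): 120, 0.0173404, 3.35079e-05 ms; sum = 120.017 ms.
End-to-end = 121 ms.

121 ms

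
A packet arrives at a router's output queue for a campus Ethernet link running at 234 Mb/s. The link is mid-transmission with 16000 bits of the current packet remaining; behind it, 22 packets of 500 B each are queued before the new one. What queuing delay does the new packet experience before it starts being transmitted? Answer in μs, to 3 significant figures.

444 μs

Each queued packet: L/R = 4000/234000000 = 17.094 μs.
22 queued → 376.068 μs.
Plus remaining 16000 bits of current packet: 68.3761 μs.
Queuing delay = 444 μs.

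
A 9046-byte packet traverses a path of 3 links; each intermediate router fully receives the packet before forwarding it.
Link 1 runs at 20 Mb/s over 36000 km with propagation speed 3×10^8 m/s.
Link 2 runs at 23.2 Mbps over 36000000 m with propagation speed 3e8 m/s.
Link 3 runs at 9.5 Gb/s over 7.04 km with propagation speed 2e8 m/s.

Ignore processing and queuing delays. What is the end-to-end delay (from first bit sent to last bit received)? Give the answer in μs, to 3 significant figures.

247000 μs

L = 9046 × 8 = 72368 bits.
Transmission delays (L/R per hop): 3618.4, 3119.31, 7.61768 μs; sum = 6745.33 μs.
Propagation delays (d/s per hop): 120000, 120000, 35.2 μs; sum = 240035 μs.
End-to-end = 247000 μs.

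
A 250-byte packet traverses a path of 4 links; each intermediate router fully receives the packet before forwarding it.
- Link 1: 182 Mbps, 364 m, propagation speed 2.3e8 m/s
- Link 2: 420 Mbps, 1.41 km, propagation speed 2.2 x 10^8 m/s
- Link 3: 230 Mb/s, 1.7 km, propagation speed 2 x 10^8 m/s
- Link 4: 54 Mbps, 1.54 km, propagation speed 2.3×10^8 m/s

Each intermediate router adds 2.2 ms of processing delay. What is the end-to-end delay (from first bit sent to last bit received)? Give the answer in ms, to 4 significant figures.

6.685 ms

L = 250 × 8 = 2000 bits.
Transmission delays (L/R per hop): 0.010989, 0.0047619, 0.00869565, 0.037037 ms; sum = 0.0614836 ms.
Propagation delays (d/s per hop): 0.00158261, 0.00640909, 0.0085, 0.00669565 ms; sum = 0.0231874 ms.
Processing at 3 router(s): 3 × 2.2 ms = 6.6 ms.
End-to-end = 6.685 ms.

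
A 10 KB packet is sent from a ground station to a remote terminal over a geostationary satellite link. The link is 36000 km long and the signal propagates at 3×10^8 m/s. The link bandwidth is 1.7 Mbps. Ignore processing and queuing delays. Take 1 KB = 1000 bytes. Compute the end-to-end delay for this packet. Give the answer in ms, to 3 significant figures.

L = 80000 bits.
Transmission delay = L/R = 80000 / 1700000 = 47.0588 ms.
Propagation delay = d/s = 36000000 m / 300000000 m/s = 120 ms.
Total = 167 ms.

167 ms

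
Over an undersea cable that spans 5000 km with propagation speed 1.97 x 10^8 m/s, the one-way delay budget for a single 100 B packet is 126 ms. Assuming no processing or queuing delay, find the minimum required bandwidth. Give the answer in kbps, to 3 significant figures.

L = 800 bits.
Propagation delay = 5000000 / 197000000 = 25.3807 ms.
Transmission budget = 126 − 25.3807 = 100.619 ms.
R ≥ L / t_tx = 800 bits / 0.100619 s = 7.95 kbps.

7.95 kbps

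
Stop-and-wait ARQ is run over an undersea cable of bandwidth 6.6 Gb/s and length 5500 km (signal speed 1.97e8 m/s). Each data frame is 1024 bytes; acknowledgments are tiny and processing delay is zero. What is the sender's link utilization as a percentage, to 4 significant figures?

t_tx = L/R = 8192/6600000000 = 1.24121e-06 s.
t_prop = 5500000/197000000 = 0.0279188 s; RTT = 0.0558376 s.
Cycle = t_tx + RTT = 0.0558388 s.
Utilization = t_tx / cycle = 1.24121e-06/0.0558388 = 0.002223 %.

0.002223 %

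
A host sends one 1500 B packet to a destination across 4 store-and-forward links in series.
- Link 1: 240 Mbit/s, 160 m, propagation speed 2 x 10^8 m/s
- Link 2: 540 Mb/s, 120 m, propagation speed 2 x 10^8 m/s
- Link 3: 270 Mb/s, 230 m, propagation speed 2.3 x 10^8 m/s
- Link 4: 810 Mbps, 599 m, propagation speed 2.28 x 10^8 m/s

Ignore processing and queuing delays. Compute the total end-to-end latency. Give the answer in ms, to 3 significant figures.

L = 1500 × 8 = 12000 bits.
Transmission delays (L/R per hop): 0.05, 0.0222222, 0.0444444, 0.0148148 ms; sum = 0.131481 ms.
Propagation delays (d/s per hop): 0.0008, 0.0006, 0.001, 0.00262719 ms; sum = 0.00502719 ms.
End-to-end = 0.137 ms.

0.137 ms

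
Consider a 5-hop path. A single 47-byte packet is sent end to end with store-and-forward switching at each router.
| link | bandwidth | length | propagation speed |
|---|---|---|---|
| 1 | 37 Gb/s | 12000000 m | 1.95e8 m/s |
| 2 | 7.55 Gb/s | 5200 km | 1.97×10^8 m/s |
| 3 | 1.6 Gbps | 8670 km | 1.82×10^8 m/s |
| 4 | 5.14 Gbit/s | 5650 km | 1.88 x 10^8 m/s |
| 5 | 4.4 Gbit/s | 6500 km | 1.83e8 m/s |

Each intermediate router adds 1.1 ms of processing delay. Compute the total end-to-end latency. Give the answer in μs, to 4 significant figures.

L = 47 × 8 = 376 bits.
Transmission delays (L/R per hop): 0.0101622, 0.0498013, 0.235, 0.0731518, 0.0854545 μs; sum = 0.45357 μs.
Propagation delays (d/s per hop): 61538.5, 26395.9, 47637.4, 30053.2, 35519.1 μs; sum = 201144 μs.
Processing at 4 router(s): 4 × 1.1 ms = 4400 μs.
End-to-end = 205500 μs.

205500 μs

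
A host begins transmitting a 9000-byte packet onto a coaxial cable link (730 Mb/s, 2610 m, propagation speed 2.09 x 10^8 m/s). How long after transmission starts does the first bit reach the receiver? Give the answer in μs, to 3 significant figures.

First bit experiences only propagation delay: d/s = 2610/209000000 = 12.5 μs.

12.5 μs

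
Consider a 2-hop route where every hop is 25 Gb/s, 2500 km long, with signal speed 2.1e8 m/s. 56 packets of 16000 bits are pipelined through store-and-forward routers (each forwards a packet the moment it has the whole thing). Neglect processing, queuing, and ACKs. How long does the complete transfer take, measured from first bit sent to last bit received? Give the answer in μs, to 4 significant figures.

Per-hop transmission t_tx = L/R = 16000/25000000000 = 0.64 μs.
Per-hop propagation t_prop = 2500000/210000000 = 11904.8 μs.
Pipeline fill: first packet needs 2·t_tx to clear all hops; remaining 55 packets each add one t_tx.
Total = (2+56-1)·t_tx + 2·t_prop = 57·0.64 + 2·11904.8 = 23850 μs.

23850 μs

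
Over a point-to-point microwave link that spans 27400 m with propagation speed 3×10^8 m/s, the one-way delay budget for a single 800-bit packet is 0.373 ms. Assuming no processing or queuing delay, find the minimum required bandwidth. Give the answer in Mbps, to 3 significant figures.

Propagation delay = 27400 / 300000000 = 0.0913333 ms.
Transmission budget = 0.373 − 0.0913333 = 0.281667 ms.
R ≥ L / t_tx = 800 bits / 0.000281667 s = 2.84 Mbps.

2.84 Mbps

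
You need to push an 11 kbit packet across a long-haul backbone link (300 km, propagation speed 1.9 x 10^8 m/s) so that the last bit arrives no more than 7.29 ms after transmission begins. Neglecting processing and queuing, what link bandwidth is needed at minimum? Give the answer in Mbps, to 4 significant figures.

Propagation delay = 300000 / 190000000 = 1.57895 ms.
Transmission budget = 7.29 − 1.57895 = 5.71105 ms.
R ≥ L / t_tx = 11000 bits / 0.00571105 s = 1.926 Mbps.

1.926 Mbps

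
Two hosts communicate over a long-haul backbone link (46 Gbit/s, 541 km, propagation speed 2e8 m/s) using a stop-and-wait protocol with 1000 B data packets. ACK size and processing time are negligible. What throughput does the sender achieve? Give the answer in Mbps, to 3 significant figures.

1.48 Mbps

t_tx = L/R = 8000/46000000000 = 1.73913e-07 s.
t_prop = 541000/200000000 = 0.002705 s; RTT = 0.00541 s.
Cycle = t_tx + RTT = 0.00541017 s.
Throughput = L / cycle = 8000 / 0.00541017 = 1.48 Mbps.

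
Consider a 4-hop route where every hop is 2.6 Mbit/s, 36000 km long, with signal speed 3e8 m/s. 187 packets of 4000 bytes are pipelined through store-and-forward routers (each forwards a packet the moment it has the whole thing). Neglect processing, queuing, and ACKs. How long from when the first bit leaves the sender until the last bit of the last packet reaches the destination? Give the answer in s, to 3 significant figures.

2.82 s

Per-hop transmission t_tx = L/R = 32000/2600000 = 0.0123077 s.
Per-hop propagation t_prop = 36000000/300000000 = 0.12 s.
Pipeline fill: first packet needs 4·t_tx to clear all hops; remaining 186 packets each add one t_tx.
Total = (4+187-1)·t_tx + 4·t_prop = 190·0.0123077 + 4·0.12 = 2.82 s.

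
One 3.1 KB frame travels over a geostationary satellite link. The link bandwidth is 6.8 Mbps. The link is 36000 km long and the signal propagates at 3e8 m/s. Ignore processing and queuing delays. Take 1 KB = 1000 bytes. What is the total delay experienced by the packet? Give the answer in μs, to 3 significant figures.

124000 μs

L = 24800 bits.
Transmission delay = L/R = 24800 / 6800000 = 3647.06 μs.
Propagation delay = d/s = 36000000 m / 300000000 m/s = 120000 μs.
Total = 124000 μs.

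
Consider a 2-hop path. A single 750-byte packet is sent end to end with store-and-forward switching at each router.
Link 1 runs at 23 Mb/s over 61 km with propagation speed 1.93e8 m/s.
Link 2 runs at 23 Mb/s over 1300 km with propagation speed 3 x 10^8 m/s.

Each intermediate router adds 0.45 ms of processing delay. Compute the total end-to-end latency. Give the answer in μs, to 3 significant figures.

5620 μs

L = 750 × 8 = 6000 bits.
Transmission delay per hop = L/R = 6000/23000000 = 260.87 μs; 2 hops → 521.739 μs.
Propagation delays (d/s per hop): 316.062, 4333.33 μs; sum = 4649.4 μs.
Processing at 1 router(s): 1 × 0.45 ms = 450 μs.
End-to-end = 5620 μs.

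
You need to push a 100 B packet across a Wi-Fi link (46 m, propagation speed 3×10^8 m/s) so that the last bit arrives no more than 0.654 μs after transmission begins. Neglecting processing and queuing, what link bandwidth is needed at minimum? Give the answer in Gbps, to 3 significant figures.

L = 800 bits.
Propagation delay = 46 / 300000000 = 0.153333 μs.
Transmission budget = 0.654 − 0.153333 = 0.500667 μs.
R ≥ L / t_tx = 800 bits / 5.00667e-07 s = 1.60 Gbps.

1.60 Gbps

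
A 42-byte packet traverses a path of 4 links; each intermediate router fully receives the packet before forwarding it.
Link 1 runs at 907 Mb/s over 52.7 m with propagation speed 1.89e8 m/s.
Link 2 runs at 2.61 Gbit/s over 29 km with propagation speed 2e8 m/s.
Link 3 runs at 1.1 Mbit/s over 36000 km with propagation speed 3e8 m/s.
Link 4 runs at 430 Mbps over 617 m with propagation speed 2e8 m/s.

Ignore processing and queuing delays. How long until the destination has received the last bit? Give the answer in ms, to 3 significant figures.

120 ms

L = 42 × 8 = 336 bits.
Transmission delays (L/R per hop): 0.000370452, 0.000128736, 0.305455, 0.000781395 ms; sum = 0.306735 ms.
Propagation delays (d/s per hop): 0.000278836, 0.145, 120, 0.003085 ms; sum = 120.148 ms.
End-to-end = 120 ms.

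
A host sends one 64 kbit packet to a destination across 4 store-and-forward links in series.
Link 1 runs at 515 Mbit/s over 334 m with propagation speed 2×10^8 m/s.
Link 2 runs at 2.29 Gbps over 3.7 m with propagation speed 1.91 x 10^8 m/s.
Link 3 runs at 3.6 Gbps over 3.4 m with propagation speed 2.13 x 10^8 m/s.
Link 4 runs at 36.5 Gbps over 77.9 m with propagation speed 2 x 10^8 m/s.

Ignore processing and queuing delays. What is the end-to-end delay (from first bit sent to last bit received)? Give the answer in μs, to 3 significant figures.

L = 64000 bits.
Transmission delays (L/R per hop): 124.272, 27.9476, 17.7778, 1.75342 μs; sum = 171.751 μs.
Propagation delays (d/s per hop): 1.67, 0.0193717, 0.0159624, 0.3895 μs; sum = 2.09483 μs.
End-to-end = 174 μs.

174 μs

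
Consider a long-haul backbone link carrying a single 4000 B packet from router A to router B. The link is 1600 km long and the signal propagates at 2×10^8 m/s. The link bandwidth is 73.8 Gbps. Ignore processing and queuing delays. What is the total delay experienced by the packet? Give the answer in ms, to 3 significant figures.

8.00 ms

L = 4000 × 8 = 32000 bits.
Transmission delay = L/R = 32000 / 73800000000 = 0.000433604 ms.
Propagation delay = d/s = 1600000 m / 200000000 m/s = 8 ms.
Total = 8.00 ms.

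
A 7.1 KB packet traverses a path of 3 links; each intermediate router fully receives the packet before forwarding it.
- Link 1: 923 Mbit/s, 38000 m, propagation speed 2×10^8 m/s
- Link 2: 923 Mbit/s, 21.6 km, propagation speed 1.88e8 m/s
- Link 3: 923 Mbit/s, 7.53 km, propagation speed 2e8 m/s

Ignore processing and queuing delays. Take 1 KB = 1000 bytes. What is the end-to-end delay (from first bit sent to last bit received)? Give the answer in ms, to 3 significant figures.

0.527 ms

L = 56800 bits.
Transmission delay per hop = L/R = 56800/923000000 = 0.0615385 ms; 3 hops → 0.184615 ms.
Propagation delays (d/s per hop): 0.19, 0.114894, 0.03765 ms; sum = 0.342544 ms.
End-to-end = 0.527 ms.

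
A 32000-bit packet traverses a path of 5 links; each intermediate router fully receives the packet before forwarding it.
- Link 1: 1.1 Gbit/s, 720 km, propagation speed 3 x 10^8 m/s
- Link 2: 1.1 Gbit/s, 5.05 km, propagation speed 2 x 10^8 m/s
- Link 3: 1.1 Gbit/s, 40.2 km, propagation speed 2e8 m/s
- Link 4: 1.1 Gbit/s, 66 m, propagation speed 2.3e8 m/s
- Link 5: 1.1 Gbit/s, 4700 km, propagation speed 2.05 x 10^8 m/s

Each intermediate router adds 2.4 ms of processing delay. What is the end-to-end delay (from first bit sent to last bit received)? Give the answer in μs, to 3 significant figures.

Transmission delay per hop = L/R = 32000/1100000000 = 29.0909 μs; 5 hops → 145.455 μs.
Propagation delays (d/s per hop): 2400, 25.25, 201, 0.286957, 22926.8 μs; sum = 25553.4 μs.
Processing at 4 router(s): 4 × 2.4 ms = 9600 μs.
End-to-end = 35300 μs.

35300 μs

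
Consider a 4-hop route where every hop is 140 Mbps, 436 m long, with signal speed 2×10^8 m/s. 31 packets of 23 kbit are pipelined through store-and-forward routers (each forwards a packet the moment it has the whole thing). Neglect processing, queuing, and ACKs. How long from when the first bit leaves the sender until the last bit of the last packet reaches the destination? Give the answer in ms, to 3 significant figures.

Per-hop transmission t_tx = L/R = 23000/140000000 = 0.164286 ms.
Per-hop propagation t_prop = 436/200000000 = 0.00218 ms.
Pipeline fill: first packet needs 4·t_tx to clear all hops; remaining 30 packets each add one t_tx.
Total = (4+31-1)·t_tx + 4·t_prop = 34·0.164286 + 4·0.00218 = 5.59 ms.

5.59 ms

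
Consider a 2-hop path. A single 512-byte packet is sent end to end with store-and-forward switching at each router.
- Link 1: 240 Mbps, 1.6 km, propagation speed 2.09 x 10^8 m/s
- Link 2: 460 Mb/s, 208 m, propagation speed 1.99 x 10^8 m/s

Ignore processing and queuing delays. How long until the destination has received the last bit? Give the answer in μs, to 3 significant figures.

L = 512 × 8 = 4096 bits.
Transmission delays (L/R per hop): 17.0667, 8.90435 μs; sum = 25.971 μs.
Propagation delays (d/s per hop): 7.6555, 1.04523 μs; sum = 8.70073 μs.
End-to-end = 34.7 μs.

34.7 μs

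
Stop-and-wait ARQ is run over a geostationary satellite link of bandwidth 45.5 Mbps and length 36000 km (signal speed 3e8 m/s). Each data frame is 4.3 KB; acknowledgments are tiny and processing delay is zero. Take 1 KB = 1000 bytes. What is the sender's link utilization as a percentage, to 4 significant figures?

t_tx = L/R = 34400/45500000 = 0.000756044 s.
t_prop = 36000000/300000000 = 0.12 s; RTT = 0.24 s.
Cycle = t_tx + RTT = 0.240756 s.
Utilization = t_tx / cycle = 0.000756044/0.240756 = 0.3140 %.

0.3140 %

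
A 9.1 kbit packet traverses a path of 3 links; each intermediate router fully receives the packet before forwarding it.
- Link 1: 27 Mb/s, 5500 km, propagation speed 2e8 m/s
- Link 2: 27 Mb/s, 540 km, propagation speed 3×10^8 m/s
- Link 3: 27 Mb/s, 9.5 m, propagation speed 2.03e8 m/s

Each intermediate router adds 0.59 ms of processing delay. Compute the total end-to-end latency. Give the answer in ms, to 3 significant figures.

L = 9100 bits.
Transmission delay per hop = L/R = 9100/27000000 = 0.337037 ms; 3 hops → 1.01111 ms.
Propagation delays (d/s per hop): 27.5, 1.8, 4.6798e-05 ms; sum = 29.3 ms.
Processing at 2 router(s): 2 × 0.59 ms = 1.18 ms.
End-to-end = 31.5 ms.

31.5 ms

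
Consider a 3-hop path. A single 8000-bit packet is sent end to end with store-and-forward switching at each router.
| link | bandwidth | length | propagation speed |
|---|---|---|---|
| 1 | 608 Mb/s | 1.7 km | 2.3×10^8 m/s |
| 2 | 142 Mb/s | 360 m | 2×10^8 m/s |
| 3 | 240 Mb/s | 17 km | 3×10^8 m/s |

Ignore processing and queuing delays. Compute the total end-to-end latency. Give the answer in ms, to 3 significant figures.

0.169 ms

Transmission delays (L/R per hop): 0.0131579, 0.056338, 0.0333333 ms; sum = 0.102829 ms.
Propagation delays (d/s per hop): 0.0073913, 0.0018, 0.0566667 ms; sum = 0.065858 ms.
End-to-end = 0.169 ms.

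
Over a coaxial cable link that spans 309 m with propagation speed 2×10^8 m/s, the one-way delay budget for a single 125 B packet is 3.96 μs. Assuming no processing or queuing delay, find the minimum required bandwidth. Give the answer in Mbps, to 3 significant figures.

414 Mbps

L = 1000 bits.
Propagation delay = 309 / 200000000 = 1.545 μs.
Transmission budget = 3.96 − 1.545 = 2.415 μs.
R ≥ L / t_tx = 1000 bits / 2.415e-06 s = 414 Mbps.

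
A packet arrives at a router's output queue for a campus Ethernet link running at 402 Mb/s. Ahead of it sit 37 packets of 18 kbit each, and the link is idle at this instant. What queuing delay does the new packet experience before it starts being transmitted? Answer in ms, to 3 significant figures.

Each queued packet: L/R = 18000/402000000 = 0.0447761 ms.
37 queued → 1.65672 ms.
Queuing delay = 1.66 ms.

1.66 ms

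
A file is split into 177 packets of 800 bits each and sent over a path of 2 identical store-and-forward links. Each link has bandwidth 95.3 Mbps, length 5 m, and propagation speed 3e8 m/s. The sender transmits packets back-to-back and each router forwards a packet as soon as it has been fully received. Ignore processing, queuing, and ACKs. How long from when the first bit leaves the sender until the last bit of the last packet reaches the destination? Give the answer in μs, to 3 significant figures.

Per-hop transmission t_tx = L/R = 800/95300000 = 8.39454 μs.
Per-hop propagation t_prop = 5/300000000 = 0.0166667 μs.
Pipeline fill: first packet needs 2·t_tx to clear all hops; remaining 176 packets each add one t_tx.
Total = (2+177-1)·t_tx + 2·t_prop = 178·8.39454 + 2·0.0166667 = 1490 μs.

1490 μs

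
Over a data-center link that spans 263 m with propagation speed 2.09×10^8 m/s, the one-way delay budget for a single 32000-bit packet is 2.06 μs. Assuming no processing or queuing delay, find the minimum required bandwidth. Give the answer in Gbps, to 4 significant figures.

Propagation delay = 263 / 209000000 = 1.25837 μs.
Transmission budget = 2.06 − 1.25837 = 0.801627 μs.
R ≥ L / t_tx = 32000 bits / 8.01627e-07 s = 39.92 Gbps.

39.92 Gbps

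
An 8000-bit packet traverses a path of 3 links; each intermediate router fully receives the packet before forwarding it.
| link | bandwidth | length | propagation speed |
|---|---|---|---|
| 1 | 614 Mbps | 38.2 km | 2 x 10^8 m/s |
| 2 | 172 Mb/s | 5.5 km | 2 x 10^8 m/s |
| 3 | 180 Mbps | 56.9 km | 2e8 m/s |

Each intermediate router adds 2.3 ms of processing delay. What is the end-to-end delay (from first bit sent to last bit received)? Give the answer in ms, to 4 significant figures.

Transmission delays (L/R per hop): 0.0130293, 0.0465116, 0.0444444 ms; sum = 0.103985 ms.
Propagation delays (d/s per hop): 0.191, 0.0275, 0.2845 ms; sum = 0.503 ms.
Processing at 2 router(s): 2 × 2.3 ms = 4.6 ms.
End-to-end = 5.207 ms.

5.207 ms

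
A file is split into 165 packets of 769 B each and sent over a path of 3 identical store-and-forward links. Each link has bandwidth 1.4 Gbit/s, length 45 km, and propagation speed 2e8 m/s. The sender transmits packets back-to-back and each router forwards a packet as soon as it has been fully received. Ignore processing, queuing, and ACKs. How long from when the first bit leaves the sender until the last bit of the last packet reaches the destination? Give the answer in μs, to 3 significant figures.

Per-hop transmission t_tx = L/R = 6152/1400000000 = 4.39429 μs.
Per-hop propagation t_prop = 45000/200000000 = 225 μs.
Pipeline fill: first packet needs 3·t_tx to clear all hops; remaining 164 packets each add one t_tx.
Total = (3+165-1)·t_tx + 3·t_prop = 167·4.39429 + 3·225 = 1410 μs.

1410 μs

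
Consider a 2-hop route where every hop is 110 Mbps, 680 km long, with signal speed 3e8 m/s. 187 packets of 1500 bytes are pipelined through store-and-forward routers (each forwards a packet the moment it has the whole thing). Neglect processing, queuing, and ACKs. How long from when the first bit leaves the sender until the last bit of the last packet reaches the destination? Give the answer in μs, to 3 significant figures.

25000 μs

Per-hop transmission t_tx = L/R = 12000/110000000 = 109.091 μs.
Per-hop propagation t_prop = 680000/300000000 = 2266.67 μs.
Pipeline fill: first packet needs 2·t_tx to clear all hops; remaining 186 packets each add one t_tx.
Total = (2+187-1)·t_tx + 2·t_prop = 188·109.091 + 2·2266.67 = 25000 μs.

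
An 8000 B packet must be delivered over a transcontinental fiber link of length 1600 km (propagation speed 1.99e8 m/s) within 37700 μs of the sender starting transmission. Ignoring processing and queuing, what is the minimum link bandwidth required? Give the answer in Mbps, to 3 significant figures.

2.16 Mbps

L = 64000 bits.
Propagation delay = 1600000 / 199000000 = 8040.2 μs.
Transmission budget = 37700 − 8040.2 = 29659.8 μs.
R ≥ L / t_tx = 64000 bits / 0.0296598 s = 2.16 Mbps.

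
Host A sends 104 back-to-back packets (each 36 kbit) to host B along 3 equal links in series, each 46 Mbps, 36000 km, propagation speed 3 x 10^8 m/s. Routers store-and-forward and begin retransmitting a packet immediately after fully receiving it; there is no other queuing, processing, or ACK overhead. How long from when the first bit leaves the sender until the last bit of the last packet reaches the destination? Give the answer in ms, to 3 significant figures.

Per-hop transmission t_tx = L/R = 36000/46000000 = 0.782609 ms.
Per-hop propagation t_prop = 36000000/300000000 = 120 ms.
Pipeline fill: first packet needs 3·t_tx to clear all hops; remaining 103 packets each add one t_tx.
Total = (3+104-1)·t_tx + 3·t_prop = 106·0.782609 + 3·120 = 443 ms.

443 ms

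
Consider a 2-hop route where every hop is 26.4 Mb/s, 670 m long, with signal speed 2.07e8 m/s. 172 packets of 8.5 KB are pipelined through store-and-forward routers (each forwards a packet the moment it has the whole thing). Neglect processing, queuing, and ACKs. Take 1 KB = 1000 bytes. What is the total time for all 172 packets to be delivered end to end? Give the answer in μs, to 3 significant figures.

Per-hop transmission t_tx = L/R = 68000/26400000 = 2575.76 μs.
Per-hop propagation t_prop = 670/2.07e+08 = 3.23671 μs.
Pipeline fill: first packet needs 2·t_tx to clear all hops; remaining 171 packets each add one t_tx.
Total = (2+172-1)·t_tx + 2·t_prop = 173·2575.76 + 2·3.23671 = 446000 μs.

446000 μs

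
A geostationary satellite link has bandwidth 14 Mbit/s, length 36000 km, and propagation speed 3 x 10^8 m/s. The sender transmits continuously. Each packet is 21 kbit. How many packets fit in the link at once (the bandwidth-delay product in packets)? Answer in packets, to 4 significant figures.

80.00 packets

Propagation delay = 36000000 / 300000000 = 0.12 s.
BDP = R × t_prop = 14000000 × 0.12 = 1680000 bits.
In packets of 21000 bits: 80.00 packets.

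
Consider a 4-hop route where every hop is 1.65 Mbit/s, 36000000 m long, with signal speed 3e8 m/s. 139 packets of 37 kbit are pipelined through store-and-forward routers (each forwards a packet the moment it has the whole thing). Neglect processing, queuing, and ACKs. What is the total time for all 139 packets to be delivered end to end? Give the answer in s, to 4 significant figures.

Per-hop transmission t_tx = L/R = 37000/1650000 = 0.0224242 s.
Per-hop propagation t_prop = 36000000/300000000 = 0.12 s.
Pipeline fill: first packet needs 4·t_tx to clear all hops; remaining 138 packets each add one t_tx.
Total = (4+139-1)·t_tx + 4·t_prop = 142·0.0224242 + 4·0.12 = 3.664 s.

3.664 s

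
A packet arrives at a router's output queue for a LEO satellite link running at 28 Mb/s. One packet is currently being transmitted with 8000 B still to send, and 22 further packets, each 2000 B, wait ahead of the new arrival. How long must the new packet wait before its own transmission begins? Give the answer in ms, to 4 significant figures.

Each queued packet: L/R = 16000/28000000 = 0.571429 ms.
22 queued → 12.5714 ms.
Plus remaining 64000 bits of current packet: 2.28571 ms.
Queuing delay = 14.86 ms.

14.86 ms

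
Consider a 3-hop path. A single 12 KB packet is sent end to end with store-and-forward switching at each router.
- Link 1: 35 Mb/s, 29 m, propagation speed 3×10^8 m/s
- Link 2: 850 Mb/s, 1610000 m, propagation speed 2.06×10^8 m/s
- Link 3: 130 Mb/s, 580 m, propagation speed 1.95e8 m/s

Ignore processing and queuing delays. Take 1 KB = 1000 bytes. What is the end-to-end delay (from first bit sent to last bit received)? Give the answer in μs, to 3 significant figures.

L = 96000 bits.
Transmission delays (L/R per hop): 2742.86, 112.941, 738.462 μs; sum = 3594.26 μs.
Propagation delays (d/s per hop): 0.0966667, 7815.53, 2.97436 μs; sum = 7818.61 μs.
End-to-end = 11400 μs.

11400 μs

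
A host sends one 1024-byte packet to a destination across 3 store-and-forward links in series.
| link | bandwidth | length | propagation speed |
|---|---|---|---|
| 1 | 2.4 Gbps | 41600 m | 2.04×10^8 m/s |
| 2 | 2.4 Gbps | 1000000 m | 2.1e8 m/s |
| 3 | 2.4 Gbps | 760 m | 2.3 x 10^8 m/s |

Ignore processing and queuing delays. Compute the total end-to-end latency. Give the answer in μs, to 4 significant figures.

4979 μs

L = 1024 × 8 = 8192 bits.
Transmission delay per hop = L/R = 8192/2400000000 = 3.41333 μs; 3 hops → 10.24 μs.
Propagation delays (d/s per hop): 203.922, 4761.9, 3.30435 μs; sum = 4969.13 μs.
End-to-end = 4979 μs.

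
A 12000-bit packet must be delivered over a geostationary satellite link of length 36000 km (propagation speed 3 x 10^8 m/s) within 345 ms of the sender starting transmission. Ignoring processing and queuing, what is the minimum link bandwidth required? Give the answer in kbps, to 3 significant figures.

Propagation delay = 36000000 / 300000000 = 120 ms.
Transmission budget = 345 − 120 = 225 ms.
R ≥ L / t_tx = 12000 bits / 0.225 s = 53.3 kbps.

53.3 kbps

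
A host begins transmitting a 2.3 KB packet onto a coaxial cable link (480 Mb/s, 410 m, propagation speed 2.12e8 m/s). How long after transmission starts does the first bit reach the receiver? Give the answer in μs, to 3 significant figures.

1.93 μs

First bit experiences only propagation delay: d/s = 410/212000000 = 1.93 μs.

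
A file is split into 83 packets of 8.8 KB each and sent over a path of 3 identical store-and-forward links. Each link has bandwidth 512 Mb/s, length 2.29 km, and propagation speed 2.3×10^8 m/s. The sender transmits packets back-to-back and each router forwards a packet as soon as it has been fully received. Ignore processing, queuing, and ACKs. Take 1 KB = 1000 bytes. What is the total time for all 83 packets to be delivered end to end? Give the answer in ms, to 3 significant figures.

Per-hop transmission t_tx = L/R = 70400/512000000 = 0.1375 ms.
Per-hop propagation t_prop = 2290/2.3e+08 = 0.00995652 ms.
Pipeline fill: first packet needs 3·t_tx to clear all hops; remaining 82 packets each add one t_tx.
Total = (3+83-1)·t_tx + 3·t_prop = 85·0.1375 + 3·0.00995652 = 11.7 ms.

11.7 ms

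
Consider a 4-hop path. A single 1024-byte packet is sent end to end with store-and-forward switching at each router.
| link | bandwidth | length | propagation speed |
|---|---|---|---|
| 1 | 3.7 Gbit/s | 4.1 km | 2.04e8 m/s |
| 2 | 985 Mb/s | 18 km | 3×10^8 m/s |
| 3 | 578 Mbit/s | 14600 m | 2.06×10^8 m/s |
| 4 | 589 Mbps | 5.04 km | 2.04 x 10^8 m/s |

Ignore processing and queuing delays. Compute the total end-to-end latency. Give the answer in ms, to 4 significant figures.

0.2143 ms

L = 1024 × 8 = 8192 bits.
Transmission delays (L/R per hop): 0.00221405, 0.00831675, 0.014173, 0.0139083 ms; sum = 0.0386121 ms.
Propagation delays (d/s per hop): 0.020098, 0.06, 0.0708738, 0.0247059 ms; sum = 0.175678 ms.
End-to-end = 0.2143 ms.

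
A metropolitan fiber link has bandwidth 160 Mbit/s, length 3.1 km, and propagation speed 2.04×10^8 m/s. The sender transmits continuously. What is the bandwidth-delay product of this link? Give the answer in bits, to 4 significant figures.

Propagation delay = 3100 / 204000000 = 1.51961e-05 s.
BDP = R × t_prop = 160000000 × 1.51961e-05 = 2431.37 bits.

2431 bits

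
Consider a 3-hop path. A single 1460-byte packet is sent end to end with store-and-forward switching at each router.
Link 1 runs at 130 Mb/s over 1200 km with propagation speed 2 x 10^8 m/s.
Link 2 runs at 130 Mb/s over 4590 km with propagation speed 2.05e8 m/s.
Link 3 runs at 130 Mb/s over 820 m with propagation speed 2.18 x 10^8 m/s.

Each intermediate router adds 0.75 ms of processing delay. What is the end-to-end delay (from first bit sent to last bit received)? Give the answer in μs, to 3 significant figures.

L = 1460 × 8 = 11680 bits.
Transmission delay per hop = L/R = 11680/130000000 = 89.8462 μs; 3 hops → 269.538 μs.
Propagation delays (d/s per hop): 6000, 22390.2, 3.76147 μs; sum = 28394 μs.
Processing at 2 router(s): 2 × 0.75 ms = 1500 μs.
End-to-end = 30200 μs.

30200 μs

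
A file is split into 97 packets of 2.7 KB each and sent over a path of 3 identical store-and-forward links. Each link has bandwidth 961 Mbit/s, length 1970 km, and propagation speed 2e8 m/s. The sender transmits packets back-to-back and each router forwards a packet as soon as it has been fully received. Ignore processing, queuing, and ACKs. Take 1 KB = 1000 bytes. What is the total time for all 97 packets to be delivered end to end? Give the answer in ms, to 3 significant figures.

31.8 ms

Per-hop transmission t_tx = L/R = 21600/961000000 = 0.0224766 ms.
Per-hop propagation t_prop = 1970000/200000000 = 9.85 ms.
Pipeline fill: first packet needs 3·t_tx to clear all hops; remaining 96 packets each add one t_tx.
Total = (3+97-1)·t_tx + 3·t_prop = 99·0.0224766 + 3·9.85 = 31.8 ms.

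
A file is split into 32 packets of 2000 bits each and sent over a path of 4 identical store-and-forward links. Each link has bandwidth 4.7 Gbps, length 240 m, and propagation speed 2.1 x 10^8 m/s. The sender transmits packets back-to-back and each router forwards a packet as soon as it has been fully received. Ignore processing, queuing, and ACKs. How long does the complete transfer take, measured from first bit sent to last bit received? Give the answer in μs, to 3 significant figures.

19.5 μs

Per-hop transmission t_tx = L/R = 2000/4700000000 = 0.425532 μs.
Per-hop propagation t_prop = 240/210000000 = 1.14286 μs.
Pipeline fill: first packet needs 4·t_tx to clear all hops; remaining 31 packets each add one t_tx.
Total = (4+32-1)·t_tx + 4·t_prop = 35·0.425532 + 4·1.14286 = 19.5 μs.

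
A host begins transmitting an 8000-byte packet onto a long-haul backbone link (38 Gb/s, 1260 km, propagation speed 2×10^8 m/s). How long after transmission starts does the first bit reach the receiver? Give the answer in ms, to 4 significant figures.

First bit experiences only propagation delay: d/s = 1260000/200000000 = 6.300 ms.

6.300 ms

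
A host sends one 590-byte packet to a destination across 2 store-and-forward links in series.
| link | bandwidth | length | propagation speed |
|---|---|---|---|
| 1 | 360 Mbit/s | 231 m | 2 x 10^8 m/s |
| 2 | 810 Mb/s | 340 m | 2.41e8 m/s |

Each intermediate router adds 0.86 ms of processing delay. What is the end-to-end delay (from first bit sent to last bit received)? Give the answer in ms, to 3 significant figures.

L = 590 × 8 = 4720 bits.
Transmission delays (L/R per hop): 0.0131111, 0.00582716 ms; sum = 0.0189383 ms.
Propagation delays (d/s per hop): 0.001155, 0.00141079 ms; sum = 0.00256579 ms.
Processing at 1 router(s): 1 × 0.86 ms = 0.86 ms.
End-to-end = 0.882 ms.

0.882 ms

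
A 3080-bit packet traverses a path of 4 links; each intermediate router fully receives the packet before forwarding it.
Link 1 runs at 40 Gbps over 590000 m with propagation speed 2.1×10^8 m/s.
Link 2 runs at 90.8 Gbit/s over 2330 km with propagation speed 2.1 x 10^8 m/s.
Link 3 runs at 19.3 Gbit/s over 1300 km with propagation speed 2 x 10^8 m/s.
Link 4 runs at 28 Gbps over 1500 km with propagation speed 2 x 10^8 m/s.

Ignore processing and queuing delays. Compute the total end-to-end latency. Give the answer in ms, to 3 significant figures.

27.9 ms

Transmission delays (L/R per hop): 7.7e-05, 3.39207e-05, 0.000159585, 0.00011 ms; sum = 0.000380506 ms.
Propagation delays (d/s per hop): 2.80952, 11.0952, 6.5, 7.5 ms; sum = 27.9048 ms.
End-to-end = 27.9 ms.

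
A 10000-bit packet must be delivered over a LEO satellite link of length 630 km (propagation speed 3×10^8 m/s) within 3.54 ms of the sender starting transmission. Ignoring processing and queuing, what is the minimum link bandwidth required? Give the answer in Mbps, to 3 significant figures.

Propagation delay = 630000 / 300000000 = 2.1 ms.
Transmission budget = 3.54 − 2.1 = 1.44 ms.
R ≥ L / t_tx = 10000 bits / 0.00144 s = 6.94 Mbps.

6.94 Mbps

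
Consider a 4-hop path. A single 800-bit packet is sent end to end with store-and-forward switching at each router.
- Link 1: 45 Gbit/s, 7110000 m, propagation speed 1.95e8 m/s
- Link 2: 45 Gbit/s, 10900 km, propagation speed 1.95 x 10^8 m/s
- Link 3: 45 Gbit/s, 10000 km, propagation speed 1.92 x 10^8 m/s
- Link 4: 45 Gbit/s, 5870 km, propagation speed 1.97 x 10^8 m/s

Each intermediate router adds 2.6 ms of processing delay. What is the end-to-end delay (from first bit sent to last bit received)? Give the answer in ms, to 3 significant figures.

Transmission delay per hop = L/R = 800/45000000000 = 1.77778e-05 ms; 4 hops → 7.11111e-05 ms.
Propagation delays (d/s per hop): 36.4615, 55.8974, 52.0833, 29.797 ms; sum = 174.239 ms.
Processing at 3 router(s): 3 × 2.6 ms = 7.8 ms.
End-to-end = 182 ms.

182 ms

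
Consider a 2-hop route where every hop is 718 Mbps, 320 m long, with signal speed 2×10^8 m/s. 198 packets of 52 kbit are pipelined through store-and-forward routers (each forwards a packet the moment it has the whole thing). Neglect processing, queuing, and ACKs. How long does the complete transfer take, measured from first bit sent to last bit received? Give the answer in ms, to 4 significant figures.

14.42 ms

Per-hop transmission t_tx = L/R = 52000/718000000 = 0.0724234 ms.
Per-hop propagation t_prop = 320/200000000 = 0.0016 ms.
Pipeline fill: first packet needs 2·t_tx to clear all hops; remaining 197 packets each add one t_tx.
Total = (2+198-1)·t_tx + 2·t_prop = 199·0.0724234 + 2·0.0016 = 14.42 ms.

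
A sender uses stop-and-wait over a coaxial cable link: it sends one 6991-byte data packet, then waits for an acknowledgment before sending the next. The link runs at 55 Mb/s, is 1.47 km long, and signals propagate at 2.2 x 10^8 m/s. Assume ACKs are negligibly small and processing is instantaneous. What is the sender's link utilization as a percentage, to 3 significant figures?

t_tx = L/R = 55928/55000000 = 0.00101687 s.
t_prop = 1470/2.2e+08 = 6.68182e-06 s; RTT = 1.33636e-05 s.
Cycle = t_tx + RTT = 0.00103024 s.
Utilization = t_tx / cycle = 0.00101687/0.00103024 = 98.7 %.

98.7 %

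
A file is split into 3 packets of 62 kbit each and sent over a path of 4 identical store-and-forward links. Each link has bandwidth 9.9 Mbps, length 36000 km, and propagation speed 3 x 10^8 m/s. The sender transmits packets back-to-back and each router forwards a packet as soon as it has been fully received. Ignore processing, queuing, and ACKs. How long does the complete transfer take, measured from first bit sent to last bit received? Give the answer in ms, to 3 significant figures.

Per-hop transmission t_tx = L/R = 62000/9900000 = 6.26263 ms.
Per-hop propagation t_prop = 36000000/300000000 = 120 ms.
Pipeline fill: first packet needs 4·t_tx to clear all hops; remaining 2 packets each add one t_tx.
Total = (4+3-1)·t_tx + 4·t_prop = 6·6.26263 + 4·120 = 518 ms.

518 ms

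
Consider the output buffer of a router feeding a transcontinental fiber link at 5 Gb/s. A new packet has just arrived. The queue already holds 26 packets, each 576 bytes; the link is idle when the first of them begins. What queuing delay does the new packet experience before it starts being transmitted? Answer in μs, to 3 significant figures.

24.0 μs

Each queued packet: L/R = 4608/5000000000 = 0.9216 μs.
26 queued → 23.9616 μs.
Queuing delay = 24.0 μs.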